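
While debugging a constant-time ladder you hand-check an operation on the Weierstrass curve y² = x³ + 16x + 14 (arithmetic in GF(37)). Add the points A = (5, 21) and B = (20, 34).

(5, 21) + (20, 34). λ = (34 - 21)/(20 - 5) ≡ 13/15 mod 37. 15⁻¹ ≡ 5 (mod 37) since 15·5 = 75 ≡ 1, so λ ≡ 28.
  x = λ² - 5 - 20 = 784 - 25 ≡ 19; y = λ·(5 - 19) - 21 ≡ 31. → (19, 31)

(19, 31)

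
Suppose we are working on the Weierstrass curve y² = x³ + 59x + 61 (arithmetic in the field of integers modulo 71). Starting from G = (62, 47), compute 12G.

(69, 19)

Repeated addition: build up to 12G.
2G: tangent at (62, 47): λ = (3·62² + 59)/(2·47) ≡ 18/23. 23⁻¹ ≡ 34 (mod 71) since 23·34 = 782 ≡ 1, so λ ≡ 18·34 ≡ 44.
  x = λ² - 62 - 62 = 1936 - 124 ≡ 37; y = λ·(62 - 37) - 47 ≡ 59. → (37, 59)
3G: (37, 59) + (62, 47). λ = (47 - 59)/(62 - 37) ≡ 59/25 mod 71. 25⁻¹ ≡ 54 (mod 71), so λ ≡ 62.
  x = λ² - 37 - 62 = 3844 - 99 ≡ 53; y = λ·(37 - 53) - 59 ≡ 14. → (53, 14)
4G: (53, 14) + (62, 47). λ = (47 - 14)/(62 - 53) ≡ 33/9 mod 71. 9⁻¹ ≡ 8 (mod 71), so λ ≡ 51.
  x = λ² - 53 - 62 = 2601 - 115 ≡ 1; y = λ·(53 - 1) - 14 ≡ 11. → (1, 11)
5G: (1, 11) + (62, 47). λ = (47 - 11)/(62 - 1) ≡ 36/61 mod 71. 61⁻¹ ≡ 7 (mod 71) since 61·7 = 427 ≡ 1, so λ ≡ 39.
  x = λ² - 1 - 62 = 1521 - 63 ≡ 38; y = λ·(1 - 38) - 11 ≡ 37. → (38, 37)
6G: (38, 37) + (62, 47). λ = (47 - 37)/(62 - 38) ≡ 10/24 mod 71. 24⁻¹ ≡ 3 (mod 71), so λ ≡ 30.
  x = λ² - 38 - 62 = 900 - 100 ≡ 19; y = λ·(38 - 19) - 37 ≡ 36. → (19, 36)
7G: (19, 36) + (62, 47). λ = (47 - 36)/(62 - 19) ≡ 11/43 mod 71. 43⁻¹ ≡ 38 (mod 71), so λ ≡ 63.
  x = λ² - 19 - 62 = 3969 - 81 ≡ 54; y = λ·(19 - 54) - 36 ≡ 31. → (54, 31)
8G: (54, 31) + (62, 47). λ = (47 - 31)/(62 - 54) ≡ 16/8 mod 71. 8⁻¹ ≡ 9 (mod 71) since 8·9 = 72 ≡ 1, so λ ≡ 2.
  x = λ² - 54 - 62 = 4 - 116 ≡ 30; y = λ·(54 - 30) - 31 ≡ 17. → (30, 17)
9G: (30, 17) + (62, 47). λ = (47 - 17)/(62 - 30) ≡ 30/32 mod 71. 32⁻¹ ≡ 20 (mod 71), so λ ≡ 32.
  x = λ² - 30 - 62 = 1024 - 92 ≡ 9; y = λ·(30 - 9) - 17 ≡ 16. → (9, 16)
10G: (9, 16) + (62, 47). λ = (47 - 16)/(62 - 9) ≡ 31/53 mod 71. 53⁻¹ ≡ 67 (mod 71), so λ ≡ 18.
  x = λ² - 9 - 62 = 324 - 71 ≡ 40; y = λ·(9 - 40) - 16 ≡ 65. → (40, 65)
11G: (40, 65) + (62, 47). λ = (47 - 65)/(62 - 40) ≡ 53/22 mod 71. 22⁻¹ ≡ 42 (mod 71), so λ ≡ 25.
  x = λ² - 40 - 62 = 625 - 102 ≡ 26; y = λ·(40 - 26) - 65 ≡ 1. → (26, 1)
12G: (26, 1) + (62, 47). λ = (47 - 1)/(62 - 26) ≡ 46/36 mod 71. 36⁻¹ ≡ 2 (mod 71), so λ ≡ 21.
  x = λ² - 26 - 62 = 441 - 88 ≡ 69; y = λ·(26 - 69) - 1 ≡ 19. → (69, 19)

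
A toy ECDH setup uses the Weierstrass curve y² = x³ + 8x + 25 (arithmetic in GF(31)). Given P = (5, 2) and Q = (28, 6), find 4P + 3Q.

(30, 4)

First 4P:
Double-and-add on 4 = (100)₂. Start with P = (5, 2) for the leading 1-bit.
double: tangent at (5, 2): λ = (3·5² + 8)/(2·2) ≡ 21/4. 4⁻¹ ≡ 8 (mod 31), so λ ≡ 21·8 ≡ 13.
  x = λ² - 5 - 5 = 169 - 10 ≡ 4; y = λ·(5 - 4) - 2 ≡ 11. → (4, 11)
double: tangent at (4, 11): λ = (3·4² + 8)/(2·11) ≡ 25/22. 22⁻¹ ≡ 24 (mod 31), so λ ≡ 25·24 ≡ 11.
  x = λ² - 4 - 4 = 121 - 8 ≡ 20; y = λ·(4 - 20) - 11 ≡ 30. → (20, 30)
4P = (20, 30).
Next 3Q:
Repeated addition: build up to 3Q.
2Q: tangent at (28, 6): λ = (3·28² + 8)/(2·6) ≡ 4/12. 12⁻¹ ≡ 13 (mod 31), so λ ≡ 4·13 ≡ 21.
  x = λ² - 28 - 28 = 441 - 56 ≡ 13; y = λ·(28 - 13) - 6 ≡ 30. → (13, 30)
3Q: (13, 30) + (28, 6). λ = (6 - 30)/(28 - 13) ≡ 7/15 mod 31. 15⁻¹ ≡ 29 (mod 31) since 15·29 = 435 ≡ 1, so λ ≡ 17.
  x = λ² - 13 - 28 = 289 - 41 ≡ 0; y = λ·(13 - 0) - 30 ≡ 5. → (0, 5)
3Q = (0, 5).
Finally 4P + 3Q:
(20, 30) + (0, 5). λ = (5 - 30)/(0 - 20) ≡ 6/11 mod 31. 11⁻¹ ≡ 17 (mod 31), so λ ≡ 9.
  x = λ² - 20 - 0 = 81 - 20 ≡ 30; y = λ·(20 - 30) - 30 ≡ 4. → (30, 4)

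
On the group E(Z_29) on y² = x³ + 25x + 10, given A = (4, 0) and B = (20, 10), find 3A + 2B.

(19, 6)

First 3A:
Repeated addition: build up to 3A.
2A: (4, 0) + (4, 0): same x and y₁ ≡ -y₂, so the sum is the point at infinity.
3A: the point at infinity + (4, 0) = (4, 0) (identity).
3A = (4, 0).
Next 2B:
Repeated addition: build up to 2B.
2B: tangent at (20, 10): λ = (3·20² + 25)/(2·10) ≡ 7/20. 20⁻¹ ≡ 16 (mod 29) since 20·16 = 320 ≡ 1, so λ ≡ 7·16 ≡ 25.
  x = λ² - 20 - 20 = 625 - 40 ≡ 5; y = λ·(20 - 5) - 10 ≡ 17. → (5, 17)
2B = (5, 17).
Finally 3A + 2B:
(4, 0) + (5, 17). λ = (17 - 0)/(5 - 4) ≡ 17/1 mod 29. 1⁻¹ ≡ 1 (mod 29), so λ ≡ 17.
  x = λ² - 4 - 5 = 289 - 9 ≡ 19; y = λ·(4 - 19) - 0 ≡ 6. → (19, 6)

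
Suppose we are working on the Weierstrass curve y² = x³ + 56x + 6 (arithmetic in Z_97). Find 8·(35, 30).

(86, 22)

Write Q = (35, 30).
Repeated addition: build up to 8Q.
2Q: tangent at (35, 30): λ = (3·35² + 56)/(2·30) ≡ 45/60. 60⁻¹ ≡ 76 (mod 97), so λ ≡ 45·76 ≡ 25.
  x = λ² - 35 - 35 = 625 - 70 ≡ 70; y = λ·(35 - 70) - 30 ≡ 65. → (70, 65)
3Q: (70, 65) + (35, 30). λ = (30 - 65)/(35 - 70) ≡ 62/62 mod 97. 62⁻¹ ≡ 36 (mod 97), so λ ≡ 1.
  x = λ² - 70 - 35 = 1 - 105 ≡ 90; y = λ·(70 - 90) - 65 ≡ 12. → (90, 12)
4Q: (90, 12) + (35, 30). λ = (30 - 12)/(35 - 90) ≡ 18/42 mod 97. 42⁻¹ ≡ 67 (mod 97) since 42·67 = 2814 ≡ 1, so λ ≡ 42.
  x = λ² - 90 - 35 = 1764 - 125 ≡ 87; y = λ·(90 - 87) - 12 ≡ 17. → (87, 17)
5Q: (87, 17) + (35, 30). λ = (30 - 17)/(35 - 87) ≡ 13/45 mod 97. 45⁻¹ ≡ 69 (mod 97) since 45·69 = 3105 ≡ 1, so λ ≡ 24.
  x = λ² - 87 - 35 = 576 - 122 ≡ 66; y = λ·(87 - 66) - 17 ≡ 2. → (66, 2)
6Q: (66, 2) + (35, 30). λ = (30 - 2)/(35 - 66) ≡ 28/66 mod 97. 66⁻¹ ≡ 25 (mod 97), so λ ≡ 21.
  x = λ² - 66 - 35 = 441 - 101 ≡ 49; y = λ·(66 - 49) - 2 ≡ 64. → (49, 64)
7Q: (49, 64) + (35, 30). λ = (30 - 64)/(35 - 49) ≡ 63/83 mod 97. 83⁻¹ ≡ 90 (mod 97) since 83·90 = 7470 ≡ 1, so λ ≡ 44.
  x = λ² - 49 - 35 = 1936 - 84 ≡ 9; y = λ·(49 - 9) - 64 ≡ 47. → (9, 47)
8Q: (9, 47) + (35, 30). λ = (30 - 47)/(35 - 9) ≡ 80/26 mod 97. 26⁻¹ ≡ 56 (mod 97) since 26·56 = 1456 ≡ 1, so λ ≡ 18.
  x = λ² - 9 - 35 = 324 - 44 ≡ 86; y = λ·(9 - 86) - 47 ≡ 22. → (86, 22)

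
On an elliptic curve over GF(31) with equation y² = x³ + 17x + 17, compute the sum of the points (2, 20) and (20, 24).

(2, 20) + (20, 24). λ = (24 - 20)/(20 - 2) ≡ 4/18 mod 31. 18⁻¹ ≡ 19 (mod 31) since 18·19 = 342 ≡ 1, so λ ≡ 14.
  x = λ² - 2 - 20 = 196 - 22 ≡ 19; y = λ·(2 - 19) - 20 ≡ 21. → (19, 21)

(19, 21)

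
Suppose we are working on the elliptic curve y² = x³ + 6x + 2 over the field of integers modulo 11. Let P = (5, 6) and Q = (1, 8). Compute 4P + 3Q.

(1, 8)

First 4P:
Double-and-add on 4 = (100)₂. Start with P = (5, 6) for the leading 1-bit.
double: tangent at (5, 6): λ = (3·5² + 6)/(2·6) ≡ 4/1. 1⁻¹ ≡ 1 (mod 11), so λ ≡ 4·1 ≡ 4.
  x = λ² - 5 - 5 = 16 - 10 ≡ 6; y = λ·(5 - 6) - 6 ≡ 1. → (6, 1)
double: tangent at (6, 1): λ = (3·6² + 6)/(2·1) ≡ 4/2. 2⁻¹ ≡ 6 (mod 11) since 2·6 = 12 ≡ 1, so λ ≡ 4·6 ≡ 2.
  x = λ² - 6 - 6 = 4 - 12 ≡ 3; y = λ·(6 - 3) - 1 ≡ 5. → (3, 5)
4P = (3, 5).
Next 3Q:
Repeated addition: build up to 3Q.
2Q: tangent at (1, 8): λ = (3·1² + 6)/(2·8) ≡ 9/5. 5⁻¹ ≡ 9 (mod 11), so λ ≡ 9·9 ≡ 4.
  x = λ² - 1 - 1 = 16 - 2 ≡ 3; y = λ·(1 - 3) - 8 ≡ 6. → (3, 6)
3Q: (3, 6) + (1, 8). λ = (8 - 6)/(1 - 3) ≡ 2/9 mod 11. 9⁻¹ ≡ 5 (mod 11), so λ ≡ 10.
  x = λ² - 3 - 1 = 100 - 4 ≡ 8; y = λ·(3 - 8) - 6 ≡ 10. → (8, 10)
3Q = (8, 10).
Finally 4P + 3Q:
(3, 5) + (8, 10). λ = (10 - 5)/(8 - 3) ≡ 5/5 mod 11. 5⁻¹ ≡ 9 (mod 11), so λ ≡ 1.
  x = λ² - 3 - 8 = 1 - 11 ≡ 1; y = λ·(3 - 1) - 5 ≡ 8. → (1, 8)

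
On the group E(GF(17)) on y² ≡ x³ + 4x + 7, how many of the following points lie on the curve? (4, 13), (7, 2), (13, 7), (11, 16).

1

(4, 13): 13² ≡ 16, rhs ≡ 2 → off.
(7, 2): 2² ≡ 4, rhs ≡ 4 → on.
(13, 7): 7² ≡ 15, rhs ≡ 12 → off.
(11, 16): 16² ≡ 1, rhs ≡ 5 → off.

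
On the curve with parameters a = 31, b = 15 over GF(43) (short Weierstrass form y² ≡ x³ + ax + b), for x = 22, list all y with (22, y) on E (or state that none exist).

6, 37

x³ + 31x + 15 = 11345 ≡ 36 (mod 43).
Square roots of 36 mod 43: 6 and 37 (since 6² = 36 ≡ 36).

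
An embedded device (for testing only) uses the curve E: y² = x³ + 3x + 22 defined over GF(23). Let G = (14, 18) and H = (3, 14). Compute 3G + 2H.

First 3G:
Repeated addition: build up to 3G.
2G: tangent at (14, 18): λ = (3·14² + 3)/(2·18) ≡ 16/13. 13⁻¹ ≡ 16 (mod 23), so λ ≡ 16·16 ≡ 3.
  x = λ² - 14 - 14 = 9 - 28 ≡ 4; y = λ·(14 - 4) - 18 ≡ 12. → (4, 12)
3G: (4, 12) + (14, 18). λ = (18 - 12)/(14 - 4) ≡ 6/10 mod 23. 10⁻¹ ≡ 7 (mod 23), so λ ≡ 19.
  x = λ² - 4 - 14 = 361 - 18 ≡ 21; y = λ·(4 - 21) - 12 ≡ 10. → (21, 10)
3G = (21, 10).
Next 2H:
Repeated addition: build up to 2H.
2H: tangent at (3, 14): λ = (3·3² + 3)/(2·14) ≡ 7/5. 5⁻¹ ≡ 14 (mod 23), so λ ≡ 7·14 ≡ 6.
  x = λ² - 3 - 3 = 36 - 6 ≡ 7; y = λ·(3 - 7) - 14 ≡ 8. → (7, 8)
2H = (7, 8).
Finally 3G + 2H:
(21, 10) + (7, 8). λ = (8 - 10)/(7 - 21) ≡ 21/9 mod 23. 9⁻¹ ≡ 18 (mod 23), so λ ≡ 10.
  x = λ² - 21 - 7 = 100 - 28 ≡ 3; y = λ·(21 - 3) - 10 ≡ 9. → (3, 9)

(3, 9)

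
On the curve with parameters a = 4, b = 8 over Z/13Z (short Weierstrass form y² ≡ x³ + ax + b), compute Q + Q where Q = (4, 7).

(5, 6)

tangent at (4, 7): λ = (3·4² + 4)/(2·7) ≡ 0/1. 1⁻¹ ≡ 1 (mod 13), so λ ≡ 0·1 ≡ 0.
  x = λ² - 4 - 4 = 0 - 8 ≡ 5; y = λ·(4 - 5) - 7 ≡ 6. → (5, 6)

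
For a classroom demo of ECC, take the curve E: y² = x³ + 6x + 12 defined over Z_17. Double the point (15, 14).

(13, 14)

tangent at (15, 14): λ = (3·15² + 6)/(2·14) ≡ 1/11. 11⁻¹ ≡ 14 (mod 17) since 11·14 = 154 ≡ 1, so λ ≡ 1·14 ≡ 14.
  x = λ² - 15 - 15 = 196 - 30 ≡ 13; y = λ·(15 - 13) - 14 ≡ 14. → (13, 14)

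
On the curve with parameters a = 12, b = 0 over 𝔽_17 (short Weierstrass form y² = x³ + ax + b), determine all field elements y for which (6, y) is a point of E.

x³ + 12x + 0 = 288 ≡ 16 (mod 17).
Square roots of 16 mod 17: 4 and 13 (since 4² = 16 ≡ 16).

4, 13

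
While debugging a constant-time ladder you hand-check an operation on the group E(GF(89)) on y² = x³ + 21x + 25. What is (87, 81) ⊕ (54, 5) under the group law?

(62, 44)

(87, 81) + (54, 5). λ = (5 - 81)/(54 - 87) ≡ 13/56 mod 89. 56⁻¹ ≡ 62 (mod 89), so λ ≡ 5.
  x = λ² - 87 - 54 = 25 - 141 ≡ 62; y = λ·(87 - 62) - 81 ≡ 44. → (62, 44)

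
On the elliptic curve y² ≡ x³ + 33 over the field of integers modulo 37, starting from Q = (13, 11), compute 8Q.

Repeated addition: build up to 8Q.
2Q: tangent at (13, 11): λ = (3·13² + 0)/(2·11) ≡ 26/22. 22⁻¹ ≡ 32 (mod 37) since 22·32 = 704 ≡ 1, so λ ≡ 26·32 ≡ 18.
  x = λ² - 13 - 13 = 324 - 26 ≡ 2; y = λ·(13 - 2) - 11 ≡ 2. → (2, 2)
3Q: (2, 2) + (13, 11). λ = (11 - 2)/(13 - 2) ≡ 9/11 mod 37. 11⁻¹ ≡ 27 (mod 37), so λ ≡ 21.
  x = λ² - 2 - 13 = 441 - 15 ≡ 19; y = λ·(2 - 19) - 2 ≡ 11. → (19, 11)
4Q: (19, 11) + (13, 11). λ = (11 - 11)/(13 - 19) ≡ 0/31 mod 37. 31⁻¹ ≡ 6 (mod 37), so λ ≡ 0.
  x = λ² - 19 - 13 = 0 - 32 ≡ 5; y = λ·(19 - 5) - 11 ≡ 26. → (5, 26)
5Q: (5, 26) + (13, 11). λ = (11 - 26)/(13 - 5) ≡ 22/8 mod 37. 8⁻¹ ≡ 14 (mod 37), so λ ≡ 12.
  x = λ² - 5 - 13 = 144 - 18 ≡ 15; y = λ·(5 - 15) - 26 ≡ 2. → (15, 2)
6Q: (15, 2) + (13, 11). λ = (11 - 2)/(13 - 15) ≡ 9/35 mod 37. 35⁻¹ ≡ 18 (mod 37), so λ ≡ 14.
  x = λ² - 15 - 13 = 196 - 28 ≡ 20; y = λ·(15 - 20) - 2 ≡ 2. → (20, 2)
7Q: (20, 2) + (13, 11). λ = (11 - 2)/(13 - 20) ≡ 9/30 mod 37. 30⁻¹ ≡ 21 (mod 37), so λ ≡ 4.
  x = λ² - 20 - 13 = 16 - 33 ≡ 20; y = λ·(20 - 20) - 2 ≡ 35. → (20, 35)
8Q: (20, 35) + (13, 11). λ = (11 - 35)/(13 - 20) ≡ 13/30 mod 37. 30⁻¹ ≡ 21 (mod 37), so λ ≡ 14.
  x = λ² - 20 - 13 = 196 - 33 ≡ 15; y = λ·(20 - 15) - 35 ≡ 35. → (15, 35)

(15, 35)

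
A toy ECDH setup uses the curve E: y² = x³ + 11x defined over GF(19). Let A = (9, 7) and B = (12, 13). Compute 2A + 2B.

First 2A:
Repeated addition: build up to 2A.
2A: tangent at (9, 7): λ = (3·9² + 11)/(2·7) ≡ 7/14. 14⁻¹ ≡ 15 (mod 19) since 14·15 = 210 ≡ 1, so λ ≡ 7·15 ≡ 10.
  x = λ² - 9 - 9 = 100 - 18 ≡ 6; y = λ·(9 - 6) - 7 ≡ 4. → (6, 4)
2A = (6, 4).
Next 2B:
Repeated addition: build up to 2B.
2B: tangent at (12, 13): λ = (3·12² + 11)/(2·13) ≡ 6/7. 7⁻¹ ≡ 11 (mod 19), so λ ≡ 6·11 ≡ 9.
  x = λ² - 12 - 12 = 81 - 24 ≡ 0; y = λ·(12 - 0) - 13 ≡ 0. → (0, 0)
2B = (0, 0).
Finally 2A + 2B:
(6, 4) + (0, 0). λ = (0 - 4)/(0 - 6) ≡ 15/13 mod 19. 13⁻¹ ≡ 3 (mod 19), so λ ≡ 7.
  x = λ² - 6 - 0 = 49 - 6 ≡ 5; y = λ·(6 - 5) - 4 ≡ 3. → (5, 3)

(5, 3)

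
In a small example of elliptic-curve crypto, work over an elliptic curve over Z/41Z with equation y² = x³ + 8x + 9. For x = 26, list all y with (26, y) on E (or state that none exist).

x³ + 8x + 9 = 17793 ≡ 40 (mod 41).
Square roots of 40 mod 41: 9 and 32 (since 9² = 81 ≡ 40).

9, 32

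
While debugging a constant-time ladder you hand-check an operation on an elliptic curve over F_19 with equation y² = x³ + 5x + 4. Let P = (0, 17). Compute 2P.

tangent at (0, 17): λ = (3·0² + 5)/(2·17) ≡ 5/15. 15⁻¹ ≡ 14 (mod 19), so λ ≡ 5·14 ≡ 13.
  x = λ² - 0 - 0 = 169 - 0 ≡ 17; y = λ·(0 - 17) - 17 ≡ 9. → (17, 9)

(17, 9)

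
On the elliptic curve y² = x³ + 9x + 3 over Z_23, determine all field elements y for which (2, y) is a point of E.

x³ + 9x + 3 = 29 ≡ 6 (mod 23).
Square roots of 6 mod 23: 11 and 12 (since 11² = 121 ≡ 6).

11, 12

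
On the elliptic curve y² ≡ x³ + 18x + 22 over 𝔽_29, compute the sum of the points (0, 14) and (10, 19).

(0, 14) + (10, 19). λ = (19 - 14)/(10 - 0) ≡ 5/10 mod 29. 10⁻¹ ≡ 3 (mod 29), so λ ≡ 15.
  x = λ² - 0 - 10 = 225 - 10 ≡ 12; y = λ·(0 - 12) - 14 ≡ 9. → (12, 9)

(12, 9)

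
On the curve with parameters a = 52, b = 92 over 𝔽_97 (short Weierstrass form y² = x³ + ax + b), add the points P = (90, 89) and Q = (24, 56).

(56, 25)

(90, 89) + (24, 56). λ = (56 - 89)/(24 - 90) ≡ 64/31 mod 97. 31⁻¹ ≡ 72 (mod 97), so λ ≡ 49.
  x = λ² - 90 - 24 = 2401 - 114 ≡ 56; y = λ·(90 - 56) - 89 ≡ 25. → (56, 25)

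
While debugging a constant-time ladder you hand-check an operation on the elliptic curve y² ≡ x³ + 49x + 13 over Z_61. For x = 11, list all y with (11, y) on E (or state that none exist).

none

x³ + 49x + 13 = 1883 ≡ 53 (mod 61).
53 is a non-residue mod 61; no y exists.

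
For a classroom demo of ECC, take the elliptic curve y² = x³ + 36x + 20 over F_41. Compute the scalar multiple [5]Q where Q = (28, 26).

(3, 14)

Repeated addition: build up to 5Q.
2Q: tangent at (28, 26): λ = (3·28² + 36)/(2·26) ≡ 10/11. 11⁻¹ ≡ 15 (mod 41), so λ ≡ 10·15 ≡ 27.
  x = λ² - 28 - 28 = 729 - 56 ≡ 17; y = λ·(28 - 17) - 26 ≡ 25. → (17, 25)
3Q: (17, 25) + (28, 26). λ = (26 - 25)/(28 - 17) ≡ 1/11 mod 41. 11⁻¹ ≡ 15 (mod 41), so λ ≡ 15.
  x = λ² - 17 - 28 = 225 - 45 ≡ 16; y = λ·(17 - 16) - 25 ≡ 31. → (16, 31)
4Q: (16, 31) + (28, 26). λ = (26 - 31)/(28 - 16) ≡ 36/12 mod 41. 12⁻¹ ≡ 24 (mod 41) since 12·24 = 288 ≡ 1, so λ ≡ 3.
  x = λ² - 16 - 28 = 9 - 44 ≡ 6; y = λ·(16 - 6) - 31 ≡ 40. → (6, 40)
5Q: (6, 40) + (28, 26). λ = (26 - 40)/(28 - 6) ≡ 27/22 mod 41. 22⁻¹ ≡ 28 (mod 41), so λ ≡ 18.
  x = λ² - 6 - 28 = 324 - 34 ≡ 3; y = λ·(6 - 3) - 40 ≡ 14. → (3, 14)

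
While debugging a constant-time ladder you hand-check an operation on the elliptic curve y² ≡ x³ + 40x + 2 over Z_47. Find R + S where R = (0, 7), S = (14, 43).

(0, 7) + (14, 43). λ = (43 - 7)/(14 - 0) ≡ 36/14 mod 47. 14⁻¹ ≡ 37 (mod 47), so λ ≡ 16.
  x = λ² - 0 - 14 = 256 - 14 ≡ 7; y = λ·(0 - 7) - 7 ≡ 22. → (7, 22)

(7, 22)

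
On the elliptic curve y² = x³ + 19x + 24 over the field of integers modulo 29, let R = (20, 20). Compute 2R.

tangent at (20, 20): λ = (3·20² + 19)/(2·20) ≡ 1/11. 11⁻¹ ≡ 8 (mod 29) since 11·8 = 88 ≡ 1, so λ ≡ 1·8 ≡ 8.
  x = λ² - 20 - 20 = 64 - 40 ≡ 24; y = λ·(20 - 24) - 20 ≡ 6. → (24, 6)

(24, 6)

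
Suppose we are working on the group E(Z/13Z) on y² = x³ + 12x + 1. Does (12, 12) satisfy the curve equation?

y² = 12² ≡ 1; x³ + 12x + 1 = 1873 ≡ 1 (mod 13). 1 = 1.

yes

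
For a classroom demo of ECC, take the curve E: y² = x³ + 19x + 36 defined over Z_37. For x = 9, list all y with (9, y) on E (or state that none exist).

14, 23

x³ + 19x + 36 = 936 ≡ 11 (mod 37).
Square roots of 11 mod 37: 14 and 23 (since 14² = 196 ≡ 11).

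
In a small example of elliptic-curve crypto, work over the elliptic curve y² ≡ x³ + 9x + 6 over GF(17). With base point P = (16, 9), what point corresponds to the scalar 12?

(11, 12)

Double-and-add on 12 = (1100)₂. Start with P = (16, 9) for the leading 1-bit.
double: tangent at (16, 9): λ = (3·16² + 9)/(2·9) ≡ 12/1. 1⁻¹ ≡ 1 (mod 17), so λ ≡ 12·1 ≡ 12.
  x = λ² - 16 - 16 = 144 - 32 ≡ 10; y = λ·(16 - 10) - 9 ≡ 12. → (10, 12)
add P: (10, 12) + (16, 9). λ = (9 - 12)/(16 - 10) ≡ 14/6 mod 17. 6⁻¹ ≡ 3 (mod 17), so λ ≡ 8.
  x = λ² - 10 - 16 = 64 - 26 ≡ 4; y = λ·(10 - 4) - 12 ≡ 2. → (4, 2)
double: tangent at (4, 2): λ = (3·4² + 9)/(2·2) ≡ 6/4. 4⁻¹ ≡ 13 (mod 17) since 4·13 = 52 ≡ 1, so λ ≡ 6·13 ≡ 10.
  x = λ² - 4 - 4 = 100 - 8 ≡ 7; y = λ·(4 - 7) - 2 ≡ 2. → (7, 2)
double: tangent at (7, 2): λ = (3·7² + 9)/(2·2) ≡ 3/4. 4⁻¹ ≡ 13 (mod 17) since 4·13 = 52 ≡ 1, so λ ≡ 3·13 ≡ 5.
  x = λ² - 7 - 7 = 25 - 14 ≡ 11; y = λ·(7 - 11) - 2 ≡ 12. → (11, 12)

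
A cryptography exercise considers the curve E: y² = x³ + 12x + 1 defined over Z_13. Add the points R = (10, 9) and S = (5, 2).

(10, 9) + (5, 2). λ = (2 - 9)/(5 - 10) ≡ 6/8 mod 13. 8⁻¹ ≡ 5 (mod 13), so λ ≡ 4.
  x = λ² - 10 - 5 = 16 - 15 ≡ 1; y = λ·(10 - 1) - 9 ≡ 1. → (1, 1)

(1, 1)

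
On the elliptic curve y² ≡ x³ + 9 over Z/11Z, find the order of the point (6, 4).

12

2P: tangent at (6, 4): λ = (3·6² + 0)/(2·4) ≡ 9/8. 8⁻¹ ≡ 7 (mod 11), so λ ≡ 9·7 ≡ 8.
  x = λ² - 6 - 6 = 64 - 12 ≡ 8; y = λ·(6 - 8) - 4 ≡ 2. → (8, 2)
3P: (8, 2) + (6, 4). λ = (4 - 2)/(6 - 8) ≡ 2/9 mod 11. 9⁻¹ ≡ 5 (mod 11), so λ ≡ 10.
  x = λ² - 8 - 6 = 100 - 14 ≡ 9; y = λ·(8 - 9) - 2 ≡ 10. → (9, 10)
4P: (9, 10) + (6, 4). λ = (4 - 10)/(6 - 9) ≡ 5/8 mod 11. 8⁻¹ ≡ 7 (mod 11), so λ ≡ 2.
  x = λ² - 9 - 6 = 4 - 15 ≡ 0; y = λ·(9 - 0) - 10 ≡ 8. → (0, 8)
5P: (0, 8) + (6, 4). λ = (4 - 8)/(6 - 0) ≡ 7/6 mod 11. 6⁻¹ ≡ 2 (mod 11), so λ ≡ 3.
  x = λ² - 0 - 6 = 9 - 6 ≡ 3; y = λ·(0 - 3) - 8 ≡ 5. → (3, 5)
6P: (3, 5) + (6, 4). λ = (4 - 5)/(6 - 3) ≡ 10/3 mod 11. 3⁻¹ ≡ 4 (mod 11), so λ ≡ 7.
  x = λ² - 3 - 6 = 49 - 9 ≡ 7; y = λ·(3 - 7) - 5 ≡ 0. → (7, 0)
7P: (7, 0) + (6, 4). λ = (4 - 0)/(6 - 7) ≡ 4/10 mod 11. 10⁻¹ ≡ 10 (mod 11), so λ ≡ 7.
  x = λ² - 7 - 6 = 49 - 13 ≡ 3; y = λ·(7 - 3) - 0 ≡ 6. → (3, 6)
8P: (3, 6) + (6, 4). λ = (4 - 6)/(6 - 3) ≡ 9/3 mod 11. 3⁻¹ ≡ 4 (mod 11), so λ ≡ 3.
  x = λ² - 3 - 6 = 9 - 9 ≡ 0; y = λ·(3 - 0) - 6 ≡ 3. → (0, 3)
9P: (0, 3) + (6, 4). λ = (4 - 3)/(6 - 0) ≡ 1/6 mod 11. 6⁻¹ ≡ 2 (mod 11), so λ ≡ 2.
  x = λ² - 0 - 6 = 4 - 6 ≡ 9; y = λ·(0 - 9) - 3 ≡ 1. → (9, 1)
10P: (9, 1) + (6, 4). λ = (4 - 1)/(6 - 9) ≡ 3/8 mod 11. 8⁻¹ ≡ 7 (mod 11) since 8·7 = 56 ≡ 1, so λ ≡ 10.
  x = λ² - 9 - 6 = 100 - 15 ≡ 8; y = λ·(9 - 8) - 1 ≡ 9. → (8, 9)
11P: (8, 9) + (6, 4). λ = (4 - 9)/(6 - 8) ≡ 6/9 mod 11. 9⁻¹ ≡ 5 (mod 11), so λ ≡ 8.
  x = λ² - 8 - 6 = 64 - 14 ≡ 6; y = λ·(8 - 6) - 9 ≡ 7. → (6, 7)
12P: (6, 7) + (6, 4): same x and y₁ ≡ -y₂, so the sum is O.
12P = O, so the order is 12.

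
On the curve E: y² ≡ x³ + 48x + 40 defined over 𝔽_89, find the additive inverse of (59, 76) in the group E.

(59, 13)

-(59, 76) = (59, -76 mod 89) = (59, 13).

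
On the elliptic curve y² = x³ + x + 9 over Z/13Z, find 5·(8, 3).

(11, 5)

Write G = (8, 3).
Double-and-add on 5 = (101)₂. Start with G = (8, 3) for the leading 1-bit.
double: tangent at (8, 3): λ = (3·8² + 1)/(2·3) ≡ 11/6. 6⁻¹ ≡ 11 (mod 13), so λ ≡ 11·11 ≡ 4.
  x = λ² - 8 - 8 = 16 - 16 ≡ 0; y = λ·(8 - 0) - 3 ≡ 3. → (0, 3)
double: tangent at (0, 3): λ = (3·0² + 1)/(2·3) ≡ 1/6. 6⁻¹ ≡ 11 (mod 13), so λ ≡ 1·11 ≡ 11.
  x = λ² - 0 - 0 = 121 - 0 ≡ 4; y = λ·(0 - 4) - 3 ≡ 5. → (4, 5)
add G: (4, 5) + (8, 3). λ = (3 - 5)/(8 - 4) ≡ 11/4 mod 13. 4⁻¹ ≡ 10 (mod 13) since 4·10 = 40 ≡ 1, so λ ≡ 6.
  x = λ² - 4 - 8 = 36 - 12 ≡ 11; y = λ·(4 - 11) - 5 ≡ 5. → (11, 5)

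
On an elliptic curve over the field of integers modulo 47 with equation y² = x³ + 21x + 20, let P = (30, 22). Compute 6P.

O

Double-and-add on 6 = (110)₂. Start with P = (30, 22) for the leading 1-bit.
double: tangent at (30, 22): λ = (3·30² + 21)/(2·22) ≡ 42/44. 44⁻¹ ≡ 31 (mod 47), so λ ≡ 42·31 ≡ 33.
  x = λ² - 30 - 30 = 1089 - 60 ≡ 42; y = λ·(30 - 42) - 22 ≡ 5. → (42, 5)
add P: (42, 5) + (30, 22). λ = (22 - 5)/(30 - 42) ≡ 17/35 mod 47. 35⁻¹ ≡ 43 (mod 47), so λ ≡ 26.
  x = λ² - 42 - 30 = 676 - 72 ≡ 40; y = λ·(42 - 40) - 5 ≡ 0. → (40, 0)
double: (40, 0) + (40, 0): same x and y₁ ≡ -y₂, so the sum is O.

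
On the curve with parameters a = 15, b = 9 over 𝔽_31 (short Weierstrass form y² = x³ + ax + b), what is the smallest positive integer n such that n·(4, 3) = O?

2P: tangent at (4, 3): λ = (3·4² + 15)/(2·3) ≡ 1/6. 6⁻¹ ≡ 26 (mod 31), so λ ≡ 1·26 ≡ 26.
  x = λ² - 4 - 4 = 676 - 8 ≡ 17; y = λ·(4 - 17) - 3 ≡ 0. → (17, 0)
3P: (17, 0) + (4, 3). λ = (3 - 0)/(4 - 17) ≡ 3/18 mod 31. 18⁻¹ ≡ 19 (mod 31), so λ ≡ 26.
  x = λ² - 17 - 4 = 676 - 21 ≡ 4; y = λ·(17 - 4) - 0 ≡ 28. → (4, 28)
4P: (4, 28) + (4, 3): same x and y₁ ≡ -y₂, so the sum is O.
4P = O, so the order is 4.

4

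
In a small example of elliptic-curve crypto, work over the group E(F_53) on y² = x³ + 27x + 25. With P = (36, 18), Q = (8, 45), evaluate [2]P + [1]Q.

First 2P:
Repeated addition: build up to 2P.
2P: tangent at (36, 18): λ = (3·36² + 27)/(2·18) ≡ 46/36. 36⁻¹ ≡ 28 (mod 53), so λ ≡ 46·28 ≡ 16.
  x = λ² - 36 - 36 = 256 - 72 ≡ 25; y = λ·(36 - 25) - 18 ≡ 52. → (25, 52)
2P = (25, 52).
Finally 2P + Q:
(25, 52) + (8, 45). λ = (45 - 52)/(8 - 25) ≡ 46/36 mod 53. 36⁻¹ ≡ 28 (mod 53) since 36·28 = 1008 ≡ 1, so λ ≡ 16.
  x = λ² - 25 - 8 = 256 - 33 ≡ 11; y = λ·(25 - 11) - 52 ≡ 13. → (11, 13)

(11, 13)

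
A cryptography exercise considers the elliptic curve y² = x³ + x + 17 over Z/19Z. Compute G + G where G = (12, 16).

tangent at (12, 16): λ = (3·12² + 1)/(2·16) ≡ 15/13. 13⁻¹ ≡ 3 (mod 19), so λ ≡ 15·3 ≡ 7.
  x = λ² - 12 - 12 = 49 - 24 ≡ 6; y = λ·(12 - 6) - 16 ≡ 7. → (6, 7)

(6, 7)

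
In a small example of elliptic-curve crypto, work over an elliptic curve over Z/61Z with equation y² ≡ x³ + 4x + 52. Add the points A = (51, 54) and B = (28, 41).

(1, 22)

(51, 54) + (28, 41). λ = (41 - 54)/(28 - 51) ≡ 48/38 mod 61. 38⁻¹ ≡ 53 (mod 61), so λ ≡ 43.
  x = λ² - 51 - 28 = 1849 - 79 ≡ 1; y = λ·(51 - 1) - 54 ≡ 22. → (1, 22)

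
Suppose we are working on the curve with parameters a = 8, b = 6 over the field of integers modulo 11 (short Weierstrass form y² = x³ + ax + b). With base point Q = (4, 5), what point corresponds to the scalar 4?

Repeated addition: build up to 4Q.
2Q: tangent at (4, 5): λ = (3·4² + 8)/(2·5) ≡ 1/10. 10⁻¹ ≡ 10 (mod 11) since 10·10 = 100 ≡ 1, so λ ≡ 1·10 ≡ 10.
  x = λ² - 4 - 4 = 100 - 8 ≡ 4; y = λ·(4 - 4) - 5 ≡ 6. → (4, 6)
3Q: (4, 6) + (4, 5): same x and y₁ ≡ -y₂, so the sum is 𝒪.
4Q: 𝒪 + (4, 5) = (4, 5) (identity).

(4, 5)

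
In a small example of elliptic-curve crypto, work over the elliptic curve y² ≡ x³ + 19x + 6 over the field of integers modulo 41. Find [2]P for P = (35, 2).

tangent at (35, 2): λ = (3·35² + 19)/(2·2) ≡ 4/4. 4⁻¹ ≡ 31 (mod 41) since 4·31 = 124 ≡ 1, so λ ≡ 4·31 ≡ 1.
  x = λ² - 35 - 35 = 1 - 70 ≡ 13; y = λ·(35 - 13) - 2 ≡ 20. → (13, 20)

(13, 20)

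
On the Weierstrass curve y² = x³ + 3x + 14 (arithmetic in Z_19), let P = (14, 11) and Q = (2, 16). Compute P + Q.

(14, 11) + (2, 16). λ = (16 - 11)/(2 - 14) ≡ 5/7 mod 19. 7⁻¹ ≡ 11 (mod 19) since 7·11 = 77 ≡ 1, so λ ≡ 17.
  x = λ² - 14 - 2 = 289 - 16 ≡ 7; y = λ·(14 - 7) - 11 ≡ 13. → (7, 13)

(7, 13)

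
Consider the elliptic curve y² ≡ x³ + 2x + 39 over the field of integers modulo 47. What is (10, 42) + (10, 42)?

(31, 0)

tangent at (10, 42): λ = (3·10² + 2)/(2·42) ≡ 20/37. 37⁻¹ ≡ 14 (mod 47), so λ ≡ 20·14 ≡ 45.
  x = λ² - 10 - 10 = 2025 - 20 ≡ 31; y = λ·(10 - 31) - 42 ≡ 0. → (31, 0)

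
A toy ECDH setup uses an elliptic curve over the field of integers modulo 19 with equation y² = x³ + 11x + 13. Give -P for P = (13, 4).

(13, 15)

-(13, 4) = (13, -4 mod 19) = (13, 15).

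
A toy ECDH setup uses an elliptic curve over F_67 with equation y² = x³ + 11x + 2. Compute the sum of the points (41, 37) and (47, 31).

(47, 36)

(41, 37) + (47, 31). λ = (31 - 37)/(47 - 41) ≡ 61/6 mod 67. 6⁻¹ ≡ 56 (mod 67) since 6·56 = 336 ≡ 1, so λ ≡ 66.
  x = λ² - 41 - 47 = 4356 - 88 ≡ 47; y = λ·(41 - 47) - 37 ≡ 36. → (47, 36)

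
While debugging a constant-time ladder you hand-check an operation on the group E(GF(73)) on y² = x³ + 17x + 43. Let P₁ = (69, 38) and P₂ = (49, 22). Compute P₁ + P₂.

(69, 38) + (49, 22). λ = (22 - 38)/(49 - 69) ≡ 57/53 mod 73. 53⁻¹ ≡ 62 (mod 73), so λ ≡ 30.
  x = λ² - 69 - 49 = 900 - 118 ≡ 52; y = λ·(69 - 52) - 38 ≡ 34. → (52, 34)

(52, 34)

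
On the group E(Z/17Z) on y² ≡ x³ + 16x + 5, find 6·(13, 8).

(8, 4)

Write P = (13, 8).
Double-and-add on 6 = (110)₂. Start with P = (13, 8) for the leading 1-bit.
double: tangent at (13, 8): λ = (3·13² + 16)/(2·8) ≡ 13/16. 16⁻¹ ≡ 16 (mod 17) since 16·16 = 256 ≡ 1, so λ ≡ 13·16 ≡ 4.
  x = λ² - 13 - 13 = 16 - 26 ≡ 7; y = λ·(13 - 7) - 8 ≡ 16. → (7, 16)
add P: (7, 16) + (13, 8). λ = (8 - 16)/(13 - 7) ≡ 9/6 mod 17. 6⁻¹ ≡ 3 (mod 17), so λ ≡ 10.
  x = λ² - 7 - 13 = 100 - 20 ≡ 12; y = λ·(7 - 12) - 16 ≡ 2. → (12, 2)
double: tangent at (12, 2): λ = (3·12² + 16)/(2·2) ≡ 6/4. 4⁻¹ ≡ 13 (mod 17), so λ ≡ 6·13 ≡ 10.
  x = λ² - 12 - 12 = 100 - 24 ≡ 8; y = λ·(12 - 8) - 2 ≡ 4. → (8, 4)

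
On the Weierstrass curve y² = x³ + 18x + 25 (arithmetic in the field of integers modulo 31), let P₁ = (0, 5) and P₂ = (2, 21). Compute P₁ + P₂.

(0, 5) + (2, 21). λ = (21 - 5)/(2 - 0) ≡ 16/2 mod 31. 2⁻¹ ≡ 16 (mod 31), so λ ≡ 8.
  x = λ² - 0 - 2 = 64 - 2 ≡ 0; y = λ·(0 - 0) - 5 ≡ 26. → (0, 26)

(0, 26)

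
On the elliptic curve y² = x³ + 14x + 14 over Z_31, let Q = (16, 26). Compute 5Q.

Double-and-add on 5 = (101)₂. Start with Q = (16, 26) for the leading 1-bit.
double: tangent at (16, 26): λ = (3·16² + 14)/(2·26) ≡ 7/21. 21⁻¹ ≡ 3 (mod 31), so λ ≡ 7·3 ≡ 21.
  x = λ² - 16 - 16 = 441 - 32 ≡ 6; y = λ·(16 - 6) - 26 ≡ 29. → (6, 29)
double: tangent at (6, 29): λ = (3·6² + 14)/(2·29) ≡ 29/27. 27⁻¹ ≡ 23 (mod 31) since 27·23 = 621 ≡ 1, so λ ≡ 29·23 ≡ 16.
  x = λ² - 6 - 6 = 256 - 12 ≡ 27; y = λ·(6 - 27) - 29 ≡ 7. → (27, 7)
add Q: (27, 7) + (16, 26). λ = (26 - 7)/(16 - 27) ≡ 19/20 mod 31. 20⁻¹ ≡ 14 (mod 31) since 20·14 = 280 ≡ 1, so λ ≡ 18.
  x = λ² - 27 - 16 = 324 - 43 ≡ 2; y = λ·(27 - 2) - 7 ≡ 9. → (2, 9)

(2, 9)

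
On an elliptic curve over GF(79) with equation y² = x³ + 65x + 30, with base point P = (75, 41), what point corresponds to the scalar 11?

Double-and-add on 11 = (1011)₂. Start with P = (75, 41) for the leading 1-bit.
double: tangent at (75, 41): λ = (3·75² + 65)/(2·41) ≡ 34/3. 3⁻¹ ≡ 53 (mod 79) since 3·53 = 159 ≡ 1, so λ ≡ 34·53 ≡ 64.
  x = λ² - 75 - 75 = 4096 - 150 ≡ 75; y = λ·(75 - 75) - 41 ≡ 38. → (75, 38)
double: tangent at (75, 38): λ = (3·75² + 65)/(2·38) ≡ 34/76. 76⁻¹ ≡ 26 (mod 79) since 76·26 = 1976 ≡ 1, so λ ≡ 34·26 ≡ 15.
  x = λ² - 75 - 75 = 225 - 150 ≡ 75; y = λ·(75 - 75) - 38 ≡ 41. → (75, 41)
add P: tangent at (75, 41): λ = (3·75² + 65)/(2·41) ≡ 34/3. 3⁻¹ ≡ 53 (mod 79), so λ ≡ 34·53 ≡ 64.
  x = λ² - 75 - 75 = 4096 - 150 ≡ 75; y = λ·(75 - 75) - 41 ≡ 38. → (75, 38)
double: tangent at (75, 38): λ = (3·75² + 65)/(2·38) ≡ 34/76. 76⁻¹ ≡ 26 (mod 79), so λ ≡ 34·26 ≡ 15.
  x = λ² - 75 - 75 = 225 - 150 ≡ 75; y = λ·(75 - 75) - 38 ≡ 41. → (75, 41)
add P: tangent at (75, 41): λ = (3·75² + 65)/(2·41) ≡ 34/3. 3⁻¹ ≡ 53 (mod 79), so λ ≡ 34·53 ≡ 64.
  x = λ² - 75 - 75 = 4096 - 150 ≡ 75; y = λ·(75 - 75) - 41 ≡ 38. → (75, 38)

(75, 38)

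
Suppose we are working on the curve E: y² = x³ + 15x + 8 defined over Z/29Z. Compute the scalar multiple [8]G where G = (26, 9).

Repeated addition: build up to 8G.
2G: tangent at (26, 9): λ = (3·26² + 15)/(2·9) ≡ 13/18. 18⁻¹ ≡ 21 (mod 29) since 18·21 = 378 ≡ 1, so λ ≡ 13·21 ≡ 12.
  x = λ² - 26 - 26 = 144 - 52 ≡ 5; y = λ·(26 - 5) - 9 ≡ 11. → (5, 11)
3G: (5, 11) + (26, 9). λ = (9 - 11)/(26 - 5) ≡ 27/21 mod 29. 21⁻¹ ≡ 18 (mod 29), so λ ≡ 22.
  x = λ² - 5 - 26 = 484 - 31 ≡ 18; y = λ·(5 - 18) - 11 ≡ 22. → (18, 22)
4G: (18, 22) + (26, 9). λ = (9 - 22)/(26 - 18) ≡ 16/8 mod 29. 8⁻¹ ≡ 11 (mod 29) since 8·11 = 88 ≡ 1, so λ ≡ 2.
  x = λ² - 18 - 26 = 4 - 44 ≡ 18; y = λ·(18 - 18) - 22 ≡ 7. → (18, 7)
5G: (18, 7) + (26, 9). λ = (9 - 7)/(26 - 18) ≡ 2/8 mod 29. 8⁻¹ ≡ 11 (mod 29) since 8·11 = 88 ≡ 1, so λ ≡ 22.
  x = λ² - 18 - 26 = 484 - 44 ≡ 5; y = λ·(18 - 5) - 7 ≡ 18. → (5, 18)
6G: (5, 18) + (26, 9). λ = (9 - 18)/(26 - 5) ≡ 20/21 mod 29. 21⁻¹ ≡ 18 (mod 29) since 21·18 = 378 ≡ 1, so λ ≡ 12.
  x = λ² - 5 - 26 = 144 - 31 ≡ 26; y = λ·(5 - 26) - 18 ≡ 20. → (26, 20)
7G: (26, 20) + (26, 9): same x and y₁ ≡ -y₂, so the sum is ∞.
8G: ∞ + (26, 9) = (26, 9) (identity).

(26, 9)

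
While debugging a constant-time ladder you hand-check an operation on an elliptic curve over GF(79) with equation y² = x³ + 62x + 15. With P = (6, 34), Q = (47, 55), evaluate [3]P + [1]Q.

First 3P:
Repeated addition: build up to 3P.
2P: tangent at (6, 34): λ = (3·6² + 62)/(2·34) ≡ 12/68. 68⁻¹ ≡ 43 (mod 79), so λ ≡ 12·43 ≡ 42.
  x = λ² - 6 - 6 = 1764 - 12 ≡ 14; y = λ·(6 - 14) - 34 ≡ 25. → (14, 25)
3P: (14, 25) + (6, 34). λ = (34 - 25)/(6 - 14) ≡ 9/71 mod 79. 71⁻¹ ≡ 69 (mod 79) since 71·69 = 4899 ≡ 1, so λ ≡ 68.
  x = λ² - 14 - 6 = 4624 - 20 ≡ 22; y = λ·(14 - 22) - 25 ≡ 63. → (22, 63)
3P = (22, 63).
Finally 3P + Q:
(22, 63) + (47, 55). λ = (55 - 63)/(47 - 22) ≡ 71/25 mod 79. 25⁻¹ ≡ 19 (mod 79), so λ ≡ 6.
  x = λ² - 22 - 47 = 36 - 69 ≡ 46; y = λ·(22 - 46) - 63 ≡ 30. → (46, 30)

(46, 30)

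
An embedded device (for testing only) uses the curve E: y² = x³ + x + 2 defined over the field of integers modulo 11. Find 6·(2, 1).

Write G = (2, 1).
Double-and-add on 6 = (110)₂. Start with G = (2, 1) for the leading 1-bit.
double: tangent at (2, 1): λ = (3·2² + 1)/(2·1) ≡ 2/2. 2⁻¹ ≡ 6 (mod 11) since 2·6 = 12 ≡ 1, so λ ≡ 2·6 ≡ 1.
  x = λ² - 2 - 2 = 1 - 4 ≡ 8; y = λ·(2 - 8) - 1 ≡ 4. → (8, 4)
add G: (8, 4) + (2, 1). λ = (1 - 4)/(2 - 8) ≡ 8/5 mod 11. 5⁻¹ ≡ 9 (mod 11), so λ ≡ 6.
  x = λ² - 8 - 2 = 36 - 10 ≡ 4; y = λ·(8 - 4) - 4 ≡ 9. → (4, 9)
double: tangent at (4, 9): λ = (3·4² + 1)/(2·9) ≡ 5/7. 7⁻¹ ≡ 8 (mod 11), so λ ≡ 5·8 ≡ 7.
  x = λ² - 4 - 4 = 49 - 8 ≡ 8; y = λ·(4 - 8) - 9 ≡ 7. → (8, 7)

(8, 7)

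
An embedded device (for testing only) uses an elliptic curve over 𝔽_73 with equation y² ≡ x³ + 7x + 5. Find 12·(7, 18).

Write P = (7, 18).
Repeated addition: build up to 12P.
2P: tangent at (7, 18): λ = (3·7² + 7)/(2·18) ≡ 8/36. 36⁻¹ ≡ 71 (mod 73) since 36·71 = 2556 ≡ 1, so λ ≡ 8·71 ≡ 57.
  x = λ² - 7 - 7 = 3249 - 14 ≡ 23; y = λ·(7 - 23) - 18 ≡ 19. → (23, 19)
3P: (23, 19) + (7, 18). λ = (18 - 19)/(7 - 23) ≡ 72/57 mod 73. 57⁻¹ ≡ 41 (mod 73), so λ ≡ 32.
  x = λ² - 23 - 7 = 1024 - 30 ≡ 45; y = λ·(23 - 45) - 19 ≡ 7. → (45, 7)
4P: (45, 7) + (7, 18). λ = (18 - 7)/(7 - 45) ≡ 11/35 mod 73. 35⁻¹ ≡ 48 (mod 73), so λ ≡ 17.
  x = λ² - 45 - 7 = 289 - 52 ≡ 18; y = λ·(45 - 18) - 7 ≡ 14. → (18, 14)
5P: (18, 14) + (7, 18). λ = (18 - 14)/(7 - 18) ≡ 4/62 mod 73. 62⁻¹ ≡ 53 (mod 73), so λ ≡ 66.
  x = λ² - 18 - 7 = 4356 - 25 ≡ 24; y = λ·(18 - 24) - 14 ≡ 28. → (24, 28)
6P: (24, 28) + (7, 18). λ = (18 - 28)/(7 - 24) ≡ 63/56 mod 73. 56⁻¹ ≡ 30 (mod 73), so λ ≡ 65.
  x = λ² - 24 - 7 = 4225 - 31 ≡ 33; y = λ·(24 - 33) - 28 ≡ 44. → (33, 44)
7P: (33, 44) + (7, 18). λ = (18 - 44)/(7 - 33) ≡ 47/47 mod 73. 47⁻¹ ≡ 14 (mod 73), so λ ≡ 1.
  x = λ² - 33 - 7 = 1 - 40 ≡ 34; y = λ·(33 - 34) - 44 ≡ 28. → (34, 28)
8P: (34, 28) + (7, 18). λ = (18 - 28)/(7 - 34) ≡ 63/46 mod 73. 46⁻¹ ≡ 27 (mod 73) since 46·27 = 1242 ≡ 1, so λ ≡ 22.
  x = λ² - 34 - 7 = 484 - 41 ≡ 5; y = λ·(34 - 5) - 28 ≡ 26. → (5, 26)
9P: (5, 26) + (7, 18). λ = (18 - 26)/(7 - 5) ≡ 65/2 mod 73. 2⁻¹ ≡ 37 (mod 73) since 2·37 = 74 ≡ 1, so λ ≡ 69.
  x = λ² - 5 - 7 = 4761 - 12 ≡ 4; y = λ·(5 - 4) - 26 ≡ 43. → (4, 43)
10P: (4, 43) + (7, 18). λ = (18 - 43)/(7 - 4) ≡ 48/3 mod 73. 3⁻¹ ≡ 49 (mod 73) since 3·49 = 147 ≡ 1, so λ ≡ 16.
  x = λ² - 4 - 7 = 256 - 11 ≡ 26; y = λ·(4 - 26) - 43 ≡ 43. → (26, 43)
11P: (26, 43) + (7, 18). λ = (18 - 43)/(7 - 26) ≡ 48/54 mod 73. 54⁻¹ ≡ 23 (mod 73) since 54·23 = 1242 ≡ 1, so λ ≡ 9.
  x = λ² - 26 - 7 = 81 - 33 ≡ 48; y = λ·(26 - 48) - 43 ≡ 51. → (48, 51)
12P: (48, 51) + (7, 18). λ = (18 - 51)/(7 - 48) ≡ 40/32 mod 73. 32⁻¹ ≡ 16 (mod 73) since 32·16 = 512 ≡ 1, so λ ≡ 56.
  x = λ² - 48 - 7 = 3136 - 55 ≡ 15; y = λ·(48 - 15) - 51 ≡ 45. → (15, 45)

(15, 45)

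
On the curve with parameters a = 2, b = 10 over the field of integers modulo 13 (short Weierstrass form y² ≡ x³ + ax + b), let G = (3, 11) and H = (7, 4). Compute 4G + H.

First 4G:
Repeated addition: build up to 4G.
2G: tangent at (3, 11): λ = (3·3² + 2)/(2·11) ≡ 3/9. 9⁻¹ ≡ 3 (mod 13), so λ ≡ 3·3 ≡ 9.
  x = λ² - 3 - 3 = 81 - 6 ≡ 10; y = λ·(3 - 10) - 11 ≡ 4. → (10, 4)
3G: (10, 4) + (3, 11). λ = (11 - 4)/(3 - 10) ≡ 7/6 mod 13. 6⁻¹ ≡ 11 (mod 13), so λ ≡ 12.
  x = λ² - 10 - 3 = 144 - 13 ≡ 1; y = λ·(10 - 1) - 4 ≡ 0. → (1, 0)
4G: (1, 0) + (3, 11). λ = (11 - 0)/(3 - 1) ≡ 11/2 mod 13. 2⁻¹ ≡ 7 (mod 13), so λ ≡ 12.
  x = λ² - 1 - 3 = 144 - 4 ≡ 10; y = λ·(1 - 10) - 0 ≡ 9. → (10, 9)
4G = (10, 9).
Finally 4G + H:
(10, 9) + (7, 4). λ = (4 - 9)/(7 - 10) ≡ 8/10 mod 13. 10⁻¹ ≡ 4 (mod 13) since 10·4 = 40 ≡ 1, so λ ≡ 6.
  x = λ² - 10 - 7 = 36 - 17 ≡ 6; y = λ·(10 - 6) - 9 ≡ 2. → (6, 2)

(6, 2)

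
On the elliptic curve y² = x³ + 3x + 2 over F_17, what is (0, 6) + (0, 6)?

(16, 7)

tangent at (0, 6): λ = (3·0² + 3)/(2·6) ≡ 3/12. 12⁻¹ ≡ 10 (mod 17), so λ ≡ 3·10 ≡ 13.
  x = λ² - 0 - 0 = 169 - 0 ≡ 16; y = λ·(0 - 16) - 6 ≡ 7. → (16, 7)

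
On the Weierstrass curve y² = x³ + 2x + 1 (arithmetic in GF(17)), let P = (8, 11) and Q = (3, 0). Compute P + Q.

(2, 9)

(8, 11) + (3, 0). λ = (0 - 11)/(3 - 8) ≡ 6/12 mod 17. 12⁻¹ ≡ 10 (mod 17), so λ ≡ 9.
  x = λ² - 8 - 3 = 81 - 11 ≡ 2; y = λ·(8 - 2) - 11 ≡ 9. → (2, 9)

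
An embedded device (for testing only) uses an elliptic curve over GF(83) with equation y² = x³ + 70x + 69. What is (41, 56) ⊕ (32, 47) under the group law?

(41, 56) + (32, 47). λ = (47 - 56)/(32 - 41) ≡ 74/74 mod 83. 74⁻¹ ≡ 46 (mod 83), so λ ≡ 1.
  x = λ² - 41 - 32 = 1 - 73 ≡ 11; y = λ·(41 - 11) - 56 ≡ 57. → (11, 57)

(11, 57)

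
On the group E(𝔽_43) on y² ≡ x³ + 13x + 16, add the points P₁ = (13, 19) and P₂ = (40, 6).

(13, 24)

(13, 19) + (40, 6). λ = (6 - 19)/(40 - 13) ≡ 30/27 mod 43. 27⁻¹ ≡ 8 (mod 43) since 27·8 = 216 ≡ 1, so λ ≡ 25.
  x = λ² - 13 - 40 = 625 - 53 ≡ 13; y = λ·(13 - 13) - 19 ≡ 24. → (13, 24)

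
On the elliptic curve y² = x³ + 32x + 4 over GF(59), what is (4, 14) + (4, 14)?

tangent at (4, 14): λ = (3·4² + 32)/(2·14) ≡ 21/28. 28⁻¹ ≡ 19 (mod 59) since 28·19 = 532 ≡ 1, so λ ≡ 21·19 ≡ 45.
  x = λ² - 4 - 4 = 2025 - 8 ≡ 11; y = λ·(4 - 11) - 14 ≡ 25. → (11, 25)

(11, 25)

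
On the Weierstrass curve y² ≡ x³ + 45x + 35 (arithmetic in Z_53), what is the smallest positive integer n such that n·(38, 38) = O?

2P: tangent at (38, 38): λ = (3·38² + 45)/(2·38) ≡ 31/23. 23⁻¹ ≡ 30 (mod 53), so λ ≡ 31·30 ≡ 29.
  x = λ² - 38 - 38 = 841 - 76 ≡ 23; y = λ·(38 - 23) - 38 ≡ 26. → (23, 26)
3P: (23, 26) + (38, 38). λ = (38 - 26)/(38 - 23) ≡ 12/15 mod 53. 15⁻¹ ≡ 46 (mod 53), so λ ≡ 22.
  x = λ² - 23 - 38 = 484 - 61 ≡ 52; y = λ·(23 - 52) - 26 ≡ 25. → (52, 25)
4P: (52, 25) + (38, 38). λ = (38 - 25)/(38 - 52) ≡ 13/39 mod 53. 39⁻¹ ≡ 34 (mod 53), so λ ≡ 18.
  x = λ² - 52 - 38 = 324 - 90 ≡ 22; y = λ·(52 - 22) - 25 ≡ 38. → (22, 38)
5P: (22, 38) + (38, 38). λ = (38 - 38)/(38 - 22) ≡ 0/16 mod 53. 16⁻¹ ≡ 10 (mod 53) since 16·10 = 160 ≡ 1, so λ ≡ 0.
  x = λ² - 22 - 38 = 0 - 60 ≡ 46; y = λ·(22 - 46) - 38 ≡ 15. → (46, 15)
6P: (46, 15) + (38, 38). λ = (38 - 15)/(38 - 46) ≡ 23/45 mod 53. 45⁻¹ ≡ 33 (mod 53), so λ ≡ 17.
  x = λ² - 46 - 38 = 289 - 84 ≡ 46; y = λ·(46 - 46) - 15 ≡ 38. → (46, 38)
7P: (46, 38) + (38, 38). λ = (38 - 38)/(38 - 46) ≡ 0/45 mod 53. 45⁻¹ ≡ 33 (mod 53), so λ ≡ 0.
  x = λ² - 46 - 38 = 0 - 84 ≡ 22; y = λ·(46 - 22) - 38 ≡ 15. → (22, 15)
8P: (22, 15) + (38, 38). λ = (38 - 15)/(38 - 22) ≡ 23/16 mod 53. 16⁻¹ ≡ 10 (mod 53) since 16·10 = 160 ≡ 1, so λ ≡ 18.
  x = λ² - 22 - 38 = 324 - 60 ≡ 52; y = λ·(22 - 52) - 15 ≡ 28. → (52, 28)
9P: (52, 28) + (38, 38). λ = (38 - 28)/(38 - 52) ≡ 10/39 mod 53. 39⁻¹ ≡ 34 (mod 53) since 39·34 = 1326 ≡ 1, so λ ≡ 22.
  x = λ² - 52 - 38 = 484 - 90 ≡ 23; y = λ·(52 - 23) - 28 ≡ 27. → (23, 27)
10P: (23, 27) + (38, 38). λ = (38 - 27)/(38 - 23) ≡ 11/15 mod 53. 15⁻¹ ≡ 46 (mod 53), so λ ≡ 29.
  x = λ² - 23 - 38 = 841 - 61 ≡ 38; y = λ·(23 - 38) - 27 ≡ 15. → (38, 15)
11P: (38, 15) + (38, 38): same x and y₁ ≡ -y₂, so the sum is O.
11P = O, so the order is 11.

11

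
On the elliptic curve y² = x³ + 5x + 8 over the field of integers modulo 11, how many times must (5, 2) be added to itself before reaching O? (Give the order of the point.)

3

2P: tangent at (5, 2): λ = (3·5² + 5)/(2·2) ≡ 3/4. 4⁻¹ ≡ 3 (mod 11), so λ ≡ 3·3 ≡ 9.
  x = λ² - 5 - 5 = 81 - 10 ≡ 5; y = λ·(5 - 5) - 2 ≡ 9. → (5, 9)
3P: (5, 9) + (5, 2): same x and y₁ ≡ -y₂, so the sum is O.
3P = O, so the order is 3.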